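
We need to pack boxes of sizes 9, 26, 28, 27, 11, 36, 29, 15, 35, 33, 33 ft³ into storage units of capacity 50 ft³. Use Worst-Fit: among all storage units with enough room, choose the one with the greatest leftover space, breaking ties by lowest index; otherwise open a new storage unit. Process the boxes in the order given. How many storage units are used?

8 storage units

Put 9 ft³ in storage unit 1; 41 ft³ remain.
Put 26 ft³ in storage unit 1; 15 ft³ remain.
Put 28 ft³ in storage unit 2; 22 ft³ remain.
Put 27 ft³ in storage unit 3; 23 ft³ remain.
Put 11 ft³ in storage unit 3; 12 ft³ remain.
Put 36 ft³ in storage unit 4; 14 ft³ remain.
Put 29 ft³ in storage unit 5; 21 ft³ remain.
Put 15 ft³ in storage unit 2; 7 ft³ remain.
Put 35 ft³ in storage unit 6; 15 ft³ remain.
Put 33 ft³ in storage unit 7; 17 ft³ remain.
Put 33 ft³ in storage unit 8; 17 ft³ remain.
Final storage units: [9,26] [28,15] [27,11] [36] [29] [35] [33] [33].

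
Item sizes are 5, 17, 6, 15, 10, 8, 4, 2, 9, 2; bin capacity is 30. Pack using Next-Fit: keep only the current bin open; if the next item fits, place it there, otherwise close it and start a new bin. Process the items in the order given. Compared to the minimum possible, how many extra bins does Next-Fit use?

Next-Fit: [5,17,6] [15,10] [8,4,2,9,2] → 3 bins.
Total size 78; any packing needs at least ⌈78/30⌉ = 3 bins.
So 3 is already optimal.

0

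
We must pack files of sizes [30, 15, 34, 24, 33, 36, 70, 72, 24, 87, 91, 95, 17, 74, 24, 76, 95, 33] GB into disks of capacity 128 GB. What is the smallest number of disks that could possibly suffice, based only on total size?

8 disks

Total size = 30 + 15 + 34 + 24 + 33 + 36 + 70 + 72 + 24 + 87 + 91 + 95 + 17 + 74 + 24 + 76 + 95 + 33 = 930 GB.
⌈930 / 128⌉ = 8.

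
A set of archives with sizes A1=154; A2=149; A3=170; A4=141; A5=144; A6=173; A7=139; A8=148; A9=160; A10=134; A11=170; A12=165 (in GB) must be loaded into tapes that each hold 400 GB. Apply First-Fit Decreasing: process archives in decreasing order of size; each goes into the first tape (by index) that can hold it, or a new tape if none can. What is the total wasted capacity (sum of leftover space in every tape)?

Sorted descending: 173, 170, 170, 165, 160, 154, 149, 148, 144, 141, 139, 134.
Put 173 GB in tape 1; 227 GB remain.
Put 170 GB in tape 1; 57 GB remain.
Put 170 GB in tape 2; 230 GB remain.
Put 165 GB in tape 2; 65 GB remain.
Put 160 GB in tape 3; 240 GB remain.
Put 154 GB in tape 3; 86 GB remain.
Put 149 GB in tape 4; 251 GB remain.
Put 148 GB in tape 4; 103 GB remain.
Put 144 GB in tape 5; 256 GB remain.
Put 141 GB in tape 5; 115 GB remain.
Put 139 GB in tape 6; 261 GB remain.
Put 134 GB in tape 6; 127 GB remain.
6 tapes × 400 GB = 2400 GB; used 1847 GB; unused 553 GB.

553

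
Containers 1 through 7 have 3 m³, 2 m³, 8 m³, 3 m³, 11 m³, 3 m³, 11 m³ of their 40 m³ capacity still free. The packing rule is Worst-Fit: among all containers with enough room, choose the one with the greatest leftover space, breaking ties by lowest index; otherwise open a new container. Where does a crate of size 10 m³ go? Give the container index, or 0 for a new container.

5

Containers with room: container 5 (11 m³), container 7 (11 m³).
Most room is container 5 with 11 m³ free.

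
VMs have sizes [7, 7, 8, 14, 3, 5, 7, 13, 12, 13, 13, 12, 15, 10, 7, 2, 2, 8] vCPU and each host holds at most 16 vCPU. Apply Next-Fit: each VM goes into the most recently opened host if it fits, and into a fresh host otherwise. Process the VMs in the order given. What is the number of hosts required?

13

host 1: place 7 vCPU, 9 vCPU left
host 1: place 7 vCPU, 2 vCPU left
host 2: place 8 vCPU, 8 vCPU left
host 3: place 14 vCPU, 2 vCPU left
host 4: place 3 vCPU, 13 vCPU left
host 4: place 5 vCPU, 8 vCPU left
host 4: place 7 vCPU, 1 vCPU left
host 5: place 13 vCPU, 3 vCPU left
host 6: place 12 vCPU, 4 vCPU left
host 7: place 13 vCPU, 3 vCPU left
host 8: place 13 vCPU, 3 vCPU left
host 9: place 12 vCPU, 4 vCPU left
host 10: place 15 vCPU, 1 vCPU left
host 11: place 10 vCPU, 6 vCPU left
host 12: place 7 vCPU, 9 vCPU left
host 12: place 2 vCPU, 7 vCPU left
host 12: place 2 vCPU, 5 vCPU left
host 13: place 8 vCPU, 8 vCPU left
Final hosts: [7,7] [8] [14] [3,5,7] [13] [12] [13] [13] [12] [15] [10] [7,2,2] [8].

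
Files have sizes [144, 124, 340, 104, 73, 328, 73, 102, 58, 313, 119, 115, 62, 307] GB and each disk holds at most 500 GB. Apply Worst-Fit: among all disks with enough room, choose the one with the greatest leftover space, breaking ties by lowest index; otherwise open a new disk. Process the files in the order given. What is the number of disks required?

5 disks

Put 144 GB in disk 1; 356 GB remain.
Put 124 GB in disk 1; 232 GB remain.
Put 340 GB in disk 2; 160 GB remain.
Put 104 GB in disk 1; 128 GB remain.
Put 73 GB in disk 2; 87 GB remain.
Put 328 GB in disk 3; 172 GB remain.
Put 73 GB in disk 3; 99 GB remain.
Put 102 GB in disk 1; 26 GB remain.
Put 58 GB in disk 3; 41 GB remain.
Put 313 GB in disk 4; 187 GB remain.
Put 119 GB in disk 4; 68 GB remain.
Put 115 GB in disk 5; 385 GB remain.
Put 62 GB in disk 5; 323 GB remain.
Put 307 GB in disk 5; 16 GB remain.
Final disks: [144,124,104,102] [340,73] [328,73,58] [313,119] [115,62,307].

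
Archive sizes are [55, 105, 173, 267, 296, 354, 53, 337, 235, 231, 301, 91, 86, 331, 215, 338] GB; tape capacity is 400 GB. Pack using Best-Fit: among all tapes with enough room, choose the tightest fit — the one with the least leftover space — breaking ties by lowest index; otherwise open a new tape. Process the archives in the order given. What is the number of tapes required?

Put 55 GB in tape 1; 345 GB remain.
Put 105 GB in tape 1; 240 GB remain.
Put 173 GB in tape 1; 67 GB remain.
Put 267 GB in tape 2; 133 GB remain.
Put 296 GB in tape 3; 104 GB remain.
Put 354 GB in tape 4; 46 GB remain.
Put 53 GB in tape 1; 14 GB remain.
Put 337 GB in tape 5; 63 GB remain.
Put 235 GB in tape 6; 165 GB remain.
Put 231 GB in tape 7; 169 GB remain.
Put 301 GB in tape 8; 99 GB remain.
Put 91 GB in tape 8; 8 GB remain.
Put 86 GB in tape 3; 18 GB remain.
Put 331 GB in tape 9; 69 GB remain.
Put 215 GB in tape 10; 185 GB remain.
Put 338 GB in tape 11; 62 GB remain.
Final tapes: [55,105,173,53] [267] [296,86] [354] [337] [235] [231] [301,91] [331] [215] [338].

11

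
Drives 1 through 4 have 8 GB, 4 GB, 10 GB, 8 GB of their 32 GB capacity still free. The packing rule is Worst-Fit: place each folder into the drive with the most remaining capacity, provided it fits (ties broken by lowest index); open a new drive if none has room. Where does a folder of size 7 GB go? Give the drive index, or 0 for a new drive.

Drives with room: drive 1 (8 GB), drive 3 (10 GB), drive 4 (8 GB).
Most room is drive 3 with 10 GB free.

3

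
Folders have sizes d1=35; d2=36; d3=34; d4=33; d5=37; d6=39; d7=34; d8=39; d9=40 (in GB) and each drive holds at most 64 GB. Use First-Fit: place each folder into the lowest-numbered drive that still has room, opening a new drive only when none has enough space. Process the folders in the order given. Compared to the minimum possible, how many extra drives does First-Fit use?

First-Fit: [35] [36] [34] [33] [37] [39] [34] [39] [40] → 9 drives.
9 folders exceed 32 GB (half the capacity), and no two of those can share a drive, so at least 9 drives are needed.
So 9 is already optimal.

0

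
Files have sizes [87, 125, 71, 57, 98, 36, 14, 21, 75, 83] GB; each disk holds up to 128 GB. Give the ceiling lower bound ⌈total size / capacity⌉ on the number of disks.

6 disks

Total size = 87 + 125 + 71 + 57 + 98 + 36 + 14 + 21 + 75 + 83 = 667 GB.
⌈667 / 128⌉ = 6.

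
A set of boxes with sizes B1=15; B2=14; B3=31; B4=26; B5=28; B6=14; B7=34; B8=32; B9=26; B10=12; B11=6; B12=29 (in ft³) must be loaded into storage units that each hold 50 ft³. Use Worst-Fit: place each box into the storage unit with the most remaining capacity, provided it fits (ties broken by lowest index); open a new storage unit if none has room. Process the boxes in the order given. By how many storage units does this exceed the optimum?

Worst-Fit: [15,14] [31] [26,14] [28,6] [34] [32] [26,12] [29] → 8 storage units.
7 boxes exceed 25 ft³ (half the capacity), and no two of those can share a storage unit, so at least 7 storage units are needed.
An optimal packing achieves that bound: [34,15] [32,14] [31,14] [29,12,6] [28] [26] [26] → 7 storage units.
Excess: 8 − 7 = 1.

1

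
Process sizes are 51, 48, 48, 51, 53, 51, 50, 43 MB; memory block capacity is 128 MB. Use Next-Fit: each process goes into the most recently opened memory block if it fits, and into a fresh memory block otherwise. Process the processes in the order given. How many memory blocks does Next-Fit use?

4

51 MB → memory block 1 (remaining 77 MB)
48 MB → memory block 1 (remaining 29 MB)
48 MB → memory block 2 (remaining 80 MB)
51 MB → memory block 2 (remaining 29 MB)
53 MB → memory block 3 (remaining 75 MB)
51 MB → memory block 3 (remaining 24 MB)
50 MB → memory block 4 (remaining 78 MB)
43 MB → memory block 4 (remaining 35 MB)
Final memory blocks: [51,48] [48,51] [53,51] [50,43].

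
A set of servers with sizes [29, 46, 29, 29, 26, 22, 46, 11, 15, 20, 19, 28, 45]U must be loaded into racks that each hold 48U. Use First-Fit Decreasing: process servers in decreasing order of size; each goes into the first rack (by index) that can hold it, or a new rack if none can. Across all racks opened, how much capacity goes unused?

19

Sorted descending: 46, 46, 45, 29, 29, 29, 28, 26, 22, 20, 19, 15, 11.
rack 1: place 46U, 2U left
rack 2: place 46U, 2U left
rack 3: place 45U, 3U left
rack 4: place 29U, 19U left
rack 5: place 29U, 19U left
rack 6: place 29U, 19U left
rack 7: place 28U, 20U left
rack 8: place 26U, 22U left
rack 8: place 22U, 0U left
rack 7: place 20U, 0U left
rack 4: place 19U, 0U left
rack 5: place 15U, 4U left
rack 6: place 11U, 8U left
8 racks × 48U = 384U; used 365U; unused 19U.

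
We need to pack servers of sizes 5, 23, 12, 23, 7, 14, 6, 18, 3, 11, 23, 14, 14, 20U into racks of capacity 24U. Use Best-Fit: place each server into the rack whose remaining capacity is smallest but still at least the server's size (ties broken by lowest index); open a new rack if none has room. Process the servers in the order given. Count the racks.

Put 5U in rack 1; 19U remain.
Put 23U in rack 2; 1U remain.
Put 12U in rack 1; 7U remain.
Put 23U in rack 3; 1U remain.
Put 7U in rack 1; 0U remain.
Put 14U in rack 4; 10U remain.
Put 6U in rack 4; 4U remain.
Put 18U in rack 5; 6U remain.
Put 3U in rack 4; 1U remain.
Put 11U in rack 6; 13U remain.
Put 23U in rack 7; 1U remain.
Put 14U in rack 8; 10U remain.
Put 14U in rack 9; 10U remain.
Put 20U in rack 10; 4U remain.

10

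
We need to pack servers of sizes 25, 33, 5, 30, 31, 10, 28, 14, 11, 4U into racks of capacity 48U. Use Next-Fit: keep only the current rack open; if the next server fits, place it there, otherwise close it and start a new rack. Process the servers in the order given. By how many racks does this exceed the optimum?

Next-Fit: [25] [33,5] [30] [31,10] [28,14] [11,4] → 6 racks.
5 servers exceed 24U (half the capacity), and no two of those can share a rack, so at least 5 racks are needed.
An optimal packing achieves that bound: [33,14] [31,11,5] [30,10,4] [28] [25] → 5 racks.
Excess: 6 − 5 = 1.

1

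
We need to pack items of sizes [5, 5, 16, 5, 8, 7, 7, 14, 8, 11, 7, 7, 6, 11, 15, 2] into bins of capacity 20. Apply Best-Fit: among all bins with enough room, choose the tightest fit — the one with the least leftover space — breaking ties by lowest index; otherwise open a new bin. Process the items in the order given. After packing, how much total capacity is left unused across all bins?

bin 1: place 5, 15 left
bin 1: place 5, 10 left
bin 2: place 16, 4 left
bin 1: place 5, 5 left
bin 3: place 8, 12 left
bin 3: place 7, 5 left
bin 4: place 7, 13 left
bin 5: place 14, 6 left
bin 4: place 8, 5 left
bin 6: place 11, 9 left
bin 6: place 7, 2 left
bin 7: place 7, 13 left
bin 5: place 6, 0 left
bin 7: place 11, 2 left
bin 8: place 15, 5 left
bin 6: place 2, 0 left
8 bins × 20 = 160; used 134; unused 26.

26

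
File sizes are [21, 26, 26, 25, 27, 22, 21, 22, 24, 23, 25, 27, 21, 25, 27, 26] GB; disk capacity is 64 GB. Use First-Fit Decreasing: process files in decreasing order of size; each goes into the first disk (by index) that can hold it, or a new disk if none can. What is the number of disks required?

Sorted descending: 27, 27, 27, 26, 26, 26, 25, 25, 25, 24, 23, 22, 22, 21, 21, 21.
disk 1: place 27 GB, 37 GB left
disk 1: place 27 GB, 10 GB left
disk 2: place 27 GB, 37 GB left
disk 2: place 26 GB, 11 GB left
disk 3: place 26 GB, 38 GB left
disk 3: place 26 GB, 12 GB left
disk 4: place 25 GB, 39 GB left
disk 4: place 25 GB, 14 GB left
disk 5: place 25 GB, 39 GB left
disk 5: place 24 GB, 15 GB left
disk 6: place 23 GB, 41 GB left
disk 6: place 22 GB, 19 GB left
disk 7: place 22 GB, 42 GB left
disk 7: place 21 GB, 21 GB left
disk 7: place 21 GB, 0 GB left
disk 8: place 21 GB, 43 GB left
Final disks: [27,27] [27,26] [26,26] [25,25] [25,24] [23,22] [22,21,21] [21].

8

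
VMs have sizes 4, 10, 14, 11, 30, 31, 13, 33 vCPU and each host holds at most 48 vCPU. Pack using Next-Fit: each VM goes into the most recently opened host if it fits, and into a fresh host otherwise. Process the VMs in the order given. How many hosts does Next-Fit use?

4

host 1: place 4 vCPU, 44 vCPU left
host 1: place 10 vCPU, 34 vCPU left
host 1: place 14 vCPU, 20 vCPU left
host 1: place 11 vCPU, 9 vCPU left
host 2: place 30 vCPU, 18 vCPU left
host 3: place 31 vCPU, 17 vCPU left
host 3: place 13 vCPU, 4 vCPU left
host 4: place 33 vCPU, 15 vCPU left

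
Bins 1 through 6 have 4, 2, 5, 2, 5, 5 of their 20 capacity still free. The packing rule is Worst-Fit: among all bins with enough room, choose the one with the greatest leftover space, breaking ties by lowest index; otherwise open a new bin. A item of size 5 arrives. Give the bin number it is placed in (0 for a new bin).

3

Bins with room: bin 3 (5), bin 5 (5), bin 6 (5).
Most room is bin 3 with 5 free.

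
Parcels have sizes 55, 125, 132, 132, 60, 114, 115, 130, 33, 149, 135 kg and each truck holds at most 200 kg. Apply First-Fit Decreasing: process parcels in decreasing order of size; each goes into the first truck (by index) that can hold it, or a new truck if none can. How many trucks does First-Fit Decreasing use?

8

Sorted descending: 149, 135, 132, 132, 130, 125, 115, 114, 60, 55, 33.
Put 149 kg in truck 1; 51 kg remain.
Put 135 kg in truck 2; 65 kg remain.
Put 132 kg in truck 3; 68 kg remain.
Put 132 kg in truck 4; 68 kg remain.
Put 130 kg in truck 5; 70 kg remain.
Put 125 kg in truck 6; 75 kg remain.
Put 115 kg in truck 7; 85 kg remain.
Put 114 kg in truck 8; 86 kg remain.
Put 60 kg in truck 2; 5 kg remain.
Put 55 kg in truck 3; 13 kg remain.
Put 33 kg in truck 1; 18 kg remain.
Final trucks: [149,33] [135,60] [132,55] [132] [130] [125] [115] [114].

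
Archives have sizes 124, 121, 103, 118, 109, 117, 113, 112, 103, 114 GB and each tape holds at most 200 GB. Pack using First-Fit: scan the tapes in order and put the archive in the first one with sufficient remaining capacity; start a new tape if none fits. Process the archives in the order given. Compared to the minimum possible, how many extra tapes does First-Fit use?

0

First-Fit: [124] [121] [103] [118] [109] [117] [113] [112] [103] [114] → 10 tapes.
10 archives exceed 100 GB (half the capacity), and no two of those can share a tape, so at least 10 tapes are needed.
So 10 is already optimal.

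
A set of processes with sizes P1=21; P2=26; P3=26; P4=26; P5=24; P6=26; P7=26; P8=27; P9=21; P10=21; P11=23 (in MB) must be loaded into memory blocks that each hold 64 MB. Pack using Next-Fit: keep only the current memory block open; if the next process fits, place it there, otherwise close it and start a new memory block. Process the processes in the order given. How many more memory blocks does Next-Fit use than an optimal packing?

Next-Fit: [21,26] [26,26] [24,26] [26,27] [21,21] [23] → 6 memory blocks.
Total size 267 MB; any packing needs at least ⌈267/64⌉ = 5 memory blocks.
An optimal packing achieves that bound: [27,26] [26,26] [26,26] [24,23] [21,21,21] → 5 memory blocks.
Excess: 6 − 5 = 1.

1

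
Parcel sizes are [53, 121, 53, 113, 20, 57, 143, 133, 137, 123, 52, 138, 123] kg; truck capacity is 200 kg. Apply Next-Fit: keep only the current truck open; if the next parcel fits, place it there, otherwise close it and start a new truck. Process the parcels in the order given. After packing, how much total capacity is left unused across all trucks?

334

53 kg → truck 1 (remaining 147 kg)
121 kg → truck 1 (remaining 26 kg)
53 kg → truck 2 (remaining 147 kg)
113 kg → truck 2 (remaining 34 kg)
20 kg → truck 2 (remaining 14 kg)
57 kg → truck 3 (remaining 143 kg)
143 kg → truck 3 (remaining 0 kg)
133 kg → truck 4 (remaining 67 kg)
137 kg → truck 5 (remaining 63 kg)
123 kg → truck 6 (remaining 77 kg)
52 kg → truck 6 (remaining 25 kg)
138 kg → truck 7 (remaining 62 kg)
123 kg → truck 8 (remaining 77 kg)
8 trucks × 200 kg = 1600 kg; used 1266 kg; unused 334 kg.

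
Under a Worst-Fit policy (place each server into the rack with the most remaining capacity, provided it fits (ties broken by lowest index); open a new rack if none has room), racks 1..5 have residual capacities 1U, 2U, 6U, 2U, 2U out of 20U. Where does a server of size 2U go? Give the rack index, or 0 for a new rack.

Racks with room: rack 2 (2U), rack 3 (6U), rack 4 (2U), rack 5 (2U).
Most room is rack 3 with 6U free.

3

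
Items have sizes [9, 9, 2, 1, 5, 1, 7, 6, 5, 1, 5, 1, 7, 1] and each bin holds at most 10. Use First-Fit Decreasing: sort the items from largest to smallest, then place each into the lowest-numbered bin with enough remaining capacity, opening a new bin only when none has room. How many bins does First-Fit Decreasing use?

Sorted descending: 9, 9, 7, 7, 6, 5, 5, 5, 2, 1, 1, 1, 1, 1.
9 → bin 1 (remaining 1)
9 → bin 2 (remaining 1)
7 → bin 3 (remaining 3)
7 → bin 4 (remaining 3)
6 → bin 5 (remaining 4)
5 → bin 6 (remaining 5)
5 → bin 6 (remaining 0)
5 → bin 7 (remaining 5)
2 → bin 3 (remaining 1)
1 → bin 1 (remaining 0)
1 → bin 2 (remaining 0)
1 → bin 3 (remaining 0)
1 → bin 4 (remaining 2)
1 → bin 4 (remaining 1)

7 bins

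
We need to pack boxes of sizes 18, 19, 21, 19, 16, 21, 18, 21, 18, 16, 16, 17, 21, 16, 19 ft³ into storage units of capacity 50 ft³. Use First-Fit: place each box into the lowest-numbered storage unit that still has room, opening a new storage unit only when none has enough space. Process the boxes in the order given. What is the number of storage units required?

7

18 ft³ → storage unit 1 (remaining 32 ft³)
19 ft³ → storage unit 1 (remaining 13 ft³)
21 ft³ → storage unit 2 (remaining 29 ft³)
19 ft³ → storage unit 2 (remaining 10 ft³)
16 ft³ → storage unit 3 (remaining 34 ft³)
21 ft³ → storage unit 3 (remaining 13 ft³)
18 ft³ → storage unit 4 (remaining 32 ft³)
21 ft³ → storage unit 4 (remaining 11 ft³)
18 ft³ → storage unit 5 (remaining 32 ft³)
16 ft³ → storage unit 5 (remaining 16 ft³)
16 ft³ → storage unit 5 (remaining 0 ft³)
17 ft³ → storage unit 6 (remaining 33 ft³)
21 ft³ → storage unit 6 (remaining 12 ft³)
16 ft³ → storage unit 7 (remaining 34 ft³)
19 ft³ → storage unit 7 (remaining 15 ft³)
Final storage units: [18,19] [21,19] [16,21] [18,21] [18,16,16] [17,21] [16,19].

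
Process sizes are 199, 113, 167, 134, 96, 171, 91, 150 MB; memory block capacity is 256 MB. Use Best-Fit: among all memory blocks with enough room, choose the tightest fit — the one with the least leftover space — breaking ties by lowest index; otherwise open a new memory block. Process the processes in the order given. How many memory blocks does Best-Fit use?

memory block 1: place 199 MB, 57 MB left
memory block 2: place 113 MB, 143 MB left
memory block 3: place 167 MB, 89 MB left
memory block 2: place 134 MB, 9 MB left
memory block 4: place 96 MB, 160 MB left
memory block 5: place 171 MB, 85 MB left
memory block 4: place 91 MB, 69 MB left
memory block 6: place 150 MB, 106 MB left

6 memory blocks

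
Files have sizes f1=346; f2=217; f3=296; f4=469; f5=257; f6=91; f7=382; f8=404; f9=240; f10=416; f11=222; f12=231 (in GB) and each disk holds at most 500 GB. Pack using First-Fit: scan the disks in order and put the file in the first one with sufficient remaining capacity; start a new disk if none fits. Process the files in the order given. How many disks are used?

9 disks

Put f1 (346 GB) in disk 1; 154 GB remain.
Put f2 (217 GB) in disk 2; 283 GB remain.
Put f3 (296 GB) in disk 3; 204 GB remain.
Put f4 (469 GB) in disk 4; 31 GB remain.
Put f5 (257 GB) in disk 2; 26 GB remain.
Put f6 (91 GB) in disk 1; 63 GB remain.
Put f7 (382 GB) in disk 5; 118 GB remain.
Put f8 (404 GB) in disk 6; 96 GB remain.
Put f9 (240 GB) in disk 7; 260 GB remain.
Put f10 (416 GB) in disk 8; 84 GB remain.
Put f11 (222 GB) in disk 7; 38 GB remain.
Put f12 (231 GB) in disk 9; 269 GB remain.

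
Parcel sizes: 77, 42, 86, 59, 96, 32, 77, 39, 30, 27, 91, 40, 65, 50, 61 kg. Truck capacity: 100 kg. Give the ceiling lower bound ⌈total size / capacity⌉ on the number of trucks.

Total size = 77 + 42 + 86 + 59 + 96 + 32 + 77 + 39 + 30 + 27 + 91 + 40 + 65 + 50 + 61 = 872 kg.
⌈872 / 100⌉ = 9.

9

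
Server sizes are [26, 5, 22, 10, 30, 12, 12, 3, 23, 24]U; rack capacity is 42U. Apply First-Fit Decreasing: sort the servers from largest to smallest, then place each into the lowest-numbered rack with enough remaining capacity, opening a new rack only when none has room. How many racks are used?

Sorted descending: 30, 26, 24, 23, 22, 12, 12, 10, 5, 3.
rack 1: place 30U, 12U left
rack 2: place 26U, 16U left
rack 3: place 24U, 18U left
rack 4: place 23U, 19U left
rack 5: place 22U, 20U left
rack 1: place 12U, 0U left
rack 2: place 12U, 4U left
rack 3: place 10U, 8U left
rack 3: place 5U, 3U left
rack 2: place 3U, 1U left

5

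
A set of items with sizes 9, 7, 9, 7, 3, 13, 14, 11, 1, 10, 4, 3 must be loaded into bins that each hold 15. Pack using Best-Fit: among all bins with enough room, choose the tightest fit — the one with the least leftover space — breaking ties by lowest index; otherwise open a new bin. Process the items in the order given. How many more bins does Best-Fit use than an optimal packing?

0

Best-Fit: [9,3,3] [7,7,1] [9] [13] [14] [11,4] [10] → 7 bins.
Total size 91; any packing needs at least ⌈91/15⌉ = 7 bins.
So 7 is already optimal.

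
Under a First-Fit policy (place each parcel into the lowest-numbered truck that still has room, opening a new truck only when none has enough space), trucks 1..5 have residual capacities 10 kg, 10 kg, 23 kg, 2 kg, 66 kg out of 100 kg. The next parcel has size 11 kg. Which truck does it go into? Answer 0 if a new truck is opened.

3

Trucks with room: truck 3 (23 kg), truck 5 (66 kg).
The first with room is truck 3.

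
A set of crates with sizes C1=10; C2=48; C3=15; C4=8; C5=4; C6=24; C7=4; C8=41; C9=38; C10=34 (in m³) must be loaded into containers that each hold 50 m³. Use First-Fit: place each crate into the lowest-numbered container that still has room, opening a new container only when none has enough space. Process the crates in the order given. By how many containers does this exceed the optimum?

First-Fit: [10,15,8,4,4] [48] [24] [41] [38] [34] → 6 containers.
Total size 226 m³; any packing needs at least ⌈226/50⌉ = 5 containers.
An optimal packing achieves that bound: [48] [41,8] [38,10] [34,15] [24,4,4] → 5 containers.
Excess: 6 − 5 = 1.

1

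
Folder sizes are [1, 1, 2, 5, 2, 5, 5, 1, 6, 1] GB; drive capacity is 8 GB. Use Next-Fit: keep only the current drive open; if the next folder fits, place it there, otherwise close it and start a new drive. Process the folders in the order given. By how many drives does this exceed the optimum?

Next-Fit: [1,1,2] [5,2] [5] [5,1] [6,1] → 5 drives.
Total size 29 GB; any packing needs at least ⌈29/8⌉ = 4 drives.
An optimal packing achieves that bound: [6,2] [5,2,1] [5,1,1,1] [5] → 4 drives.
Excess: 5 − 4 = 1.

1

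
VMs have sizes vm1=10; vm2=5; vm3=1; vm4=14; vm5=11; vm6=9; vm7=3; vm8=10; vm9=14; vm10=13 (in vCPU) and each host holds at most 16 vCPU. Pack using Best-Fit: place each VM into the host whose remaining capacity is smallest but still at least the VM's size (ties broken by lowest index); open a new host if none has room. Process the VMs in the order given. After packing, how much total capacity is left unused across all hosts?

22

host 1: place vm1 (10 vCPU), 6 vCPU left
host 1: place vm2 (5 vCPU), 1 vCPU left
host 1: place vm3 (1 vCPU), 0 vCPU left
host 2: place vm4 (14 vCPU), 2 vCPU left
host 3: place vm5 (11 vCPU), 5 vCPU left
host 4: place vm6 (9 vCPU), 7 vCPU left
host 3: place vm7 (3 vCPU), 2 vCPU left
host 5: place vm8 (10 vCPU), 6 vCPU left
host 6: place vm9 (14 vCPU), 2 vCPU left
host 7: place vm10 (13 vCPU), 3 vCPU left
7 hosts × 16 vCPU = 112 vCPU; used 90 vCPU; unused 22 vCPU.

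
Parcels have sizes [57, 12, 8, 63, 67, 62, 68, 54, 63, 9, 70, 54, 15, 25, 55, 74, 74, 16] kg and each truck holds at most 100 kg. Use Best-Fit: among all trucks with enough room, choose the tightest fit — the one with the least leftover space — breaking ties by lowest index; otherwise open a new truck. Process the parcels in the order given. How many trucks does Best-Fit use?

truck 1: place 57 kg, 43 kg left
truck 1: place 12 kg, 31 kg left
truck 1: place 8 kg, 23 kg left
truck 2: place 63 kg, 37 kg left
truck 3: place 67 kg, 33 kg left
truck 4: place 62 kg, 38 kg left
truck 5: place 68 kg, 32 kg left
truck 6: place 54 kg, 46 kg left
truck 7: place 63 kg, 37 kg left
truck 1: place 9 kg, 14 kg left
truck 8: place 70 kg, 30 kg left
truck 9: place 54 kg, 46 kg left
truck 8: place 15 kg, 15 kg left
truck 5: place 25 kg, 7 kg left
truck 10: place 55 kg, 45 kg left
truck 11: place 74 kg, 26 kg left
truck 12: place 74 kg, 26 kg left
truck 11: place 16 kg, 10 kg left
Final trucks: [57,12,8,9] [63] [67] [62] [68,25] [54] [63] [70,15] [54] [55] [74,16] [74].

12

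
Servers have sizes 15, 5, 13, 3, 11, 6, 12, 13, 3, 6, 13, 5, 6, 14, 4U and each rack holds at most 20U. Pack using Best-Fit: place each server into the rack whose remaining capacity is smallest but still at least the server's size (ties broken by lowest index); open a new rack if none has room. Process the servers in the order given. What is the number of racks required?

7

15U → rack 1 (remaining 5U)
5U → rack 1 (remaining 0U)
13U → rack 2 (remaining 7U)
3U → rack 2 (remaining 4U)
11U → rack 3 (remaining 9U)
6U → rack 3 (remaining 3U)
12U → rack 4 (remaining 8U)
13U → rack 5 (remaining 7U)
3U → rack 3 (remaining 0U)
6U → rack 5 (remaining 1U)
13U → rack 6 (remaining 7U)
5U → rack 6 (remaining 2U)
6U → rack 4 (remaining 2U)
14U → rack 7 (remaining 6U)
4U → rack 2 (remaining 0U)
Final racks: [15,5] [13,3,4] [11,6,3] [12,6] [13,6] [13,5] [14].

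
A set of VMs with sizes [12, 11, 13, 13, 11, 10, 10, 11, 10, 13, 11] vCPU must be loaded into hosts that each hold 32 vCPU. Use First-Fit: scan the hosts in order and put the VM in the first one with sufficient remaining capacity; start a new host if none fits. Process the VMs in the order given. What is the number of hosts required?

12 vCPU → host 1 (remaining 20 vCPU)
11 vCPU → host 1 (remaining 9 vCPU)
13 vCPU → host 2 (remaining 19 vCPU)
13 vCPU → host 2 (remaining 6 vCPU)
11 vCPU → host 3 (remaining 21 vCPU)
10 vCPU → host 3 (remaining 11 vCPU)
10 vCPU → host 3 (remaining 1 vCPU)
11 vCPU → host 4 (remaining 21 vCPU)
10 vCPU → host 4 (remaining 11 vCPU)
13 vCPU → host 5 (remaining 19 vCPU)
11 vCPU → host 4 (remaining 0 vCPU)
Final hosts: [12,11] [13,13] [11,10,10] [11,10,11] [13].

5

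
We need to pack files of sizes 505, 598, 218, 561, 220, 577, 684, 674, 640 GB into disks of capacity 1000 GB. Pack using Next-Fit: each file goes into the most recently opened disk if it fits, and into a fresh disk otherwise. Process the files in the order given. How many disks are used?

7

disk 1: place 505 GB, 495 GB left
disk 2: place 598 GB, 402 GB left
disk 2: place 218 GB, 184 GB left
disk 3: place 561 GB, 439 GB left
disk 3: place 220 GB, 219 GB left
disk 4: place 577 GB, 423 GB left
disk 5: place 684 GB, 316 GB left
disk 6: place 674 GB, 326 GB left
disk 7: place 640 GB, 360 GB left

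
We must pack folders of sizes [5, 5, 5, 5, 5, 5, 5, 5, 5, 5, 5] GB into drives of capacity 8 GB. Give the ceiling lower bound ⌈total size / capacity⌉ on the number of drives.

Total size = 5 + 5 + 5 + 5 + 5 + 5 + 5 + 5 + 5 + 5 + 5 = 55 GB.
⌈55 / 8⌉ = 7.

7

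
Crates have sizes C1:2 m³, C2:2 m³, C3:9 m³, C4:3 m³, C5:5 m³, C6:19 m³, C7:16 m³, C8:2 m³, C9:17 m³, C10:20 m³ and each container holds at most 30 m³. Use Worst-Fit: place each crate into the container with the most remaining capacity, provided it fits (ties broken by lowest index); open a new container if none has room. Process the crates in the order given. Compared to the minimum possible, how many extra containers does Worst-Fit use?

Worst-Fit: [2,2,9,3,5] [19] [16,2] [17] [20] → 5 containers.
Total size 95 m³; any packing needs at least ⌈95/30⌉ = 4 containers.
An optimal packing achieves that bound: [20,9] [19,5,3,2] [17,2,2] [16] → 4 containers.
Excess: 5 − 4 = 1.

1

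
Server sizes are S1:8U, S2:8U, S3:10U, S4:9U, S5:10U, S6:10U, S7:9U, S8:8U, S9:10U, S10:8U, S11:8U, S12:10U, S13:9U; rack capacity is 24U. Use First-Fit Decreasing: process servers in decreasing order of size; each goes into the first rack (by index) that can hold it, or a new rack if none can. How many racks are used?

Sorted descending: 10, 10, 10, 10, 10, 9, 9, 9, 8, 8, 8, 8, 8.
10U → rack 1 (remaining 14U)
10U → rack 1 (remaining 4U)
10U → rack 2 (remaining 14U)
10U → rack 2 (remaining 4U)
10U → rack 3 (remaining 14U)
9U → rack 3 (remaining 5U)
9U → rack 4 (remaining 15U)
9U → rack 4 (remaining 6U)
8U → rack 5 (remaining 16U)
8U → rack 5 (remaining 8U)
8U → rack 5 (remaining 0U)
8U → rack 6 (remaining 16U)
8U → rack 6 (remaining 8U)

6 racks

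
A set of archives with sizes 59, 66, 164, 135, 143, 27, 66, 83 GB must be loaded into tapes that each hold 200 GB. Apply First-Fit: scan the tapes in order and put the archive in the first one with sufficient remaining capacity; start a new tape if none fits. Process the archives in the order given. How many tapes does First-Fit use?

5 tapes

59 GB → tape 1 (remaining 141 GB)
66 GB → tape 1 (remaining 75 GB)
164 GB → tape 2 (remaining 36 GB)
135 GB → tape 3 (remaining 65 GB)
143 GB → tape 4 (remaining 57 GB)
27 GB → tape 1 (remaining 48 GB)
66 GB → tape 5 (remaining 134 GB)
83 GB → tape 5 (remaining 51 GB)
Final tapes: [59,66,27] [164] [135] [143] [66,83].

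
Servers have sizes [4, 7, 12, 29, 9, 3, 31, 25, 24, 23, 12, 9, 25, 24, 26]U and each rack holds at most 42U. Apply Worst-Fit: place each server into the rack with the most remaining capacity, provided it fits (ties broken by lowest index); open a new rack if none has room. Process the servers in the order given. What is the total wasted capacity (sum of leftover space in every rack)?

115

rack 1: place 4U, 38U left
rack 1: place 7U, 31U left
rack 1: place 12U, 19U left
rack 2: place 29U, 13U left
rack 1: place 9U, 10U left
rack 2: place 3U, 10U left
rack 3: place 31U, 11U left
rack 4: place 25U, 17U left
rack 5: place 24U, 18U left
rack 6: place 23U, 19U left
rack 6: place 12U, 7U left
rack 5: place 9U, 9U left
rack 7: place 25U, 17U left
rack 8: place 24U, 18U left
rack 9: place 26U, 16U left
9 racks × 42U = 378U; used 263U; unused 115U.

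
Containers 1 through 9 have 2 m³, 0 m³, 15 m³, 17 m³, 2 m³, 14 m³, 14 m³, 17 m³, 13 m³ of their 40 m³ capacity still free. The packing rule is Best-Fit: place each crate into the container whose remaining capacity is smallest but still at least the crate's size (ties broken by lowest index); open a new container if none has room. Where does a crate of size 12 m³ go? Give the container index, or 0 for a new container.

9

Containers with room: container 3 (15 m³), container 4 (17 m³), container 6 (14 m³), container 7 (14 m³), container 8 (17 m³), container 9 (13 m³).
Tightest fit is container 9 with 13 m³ free.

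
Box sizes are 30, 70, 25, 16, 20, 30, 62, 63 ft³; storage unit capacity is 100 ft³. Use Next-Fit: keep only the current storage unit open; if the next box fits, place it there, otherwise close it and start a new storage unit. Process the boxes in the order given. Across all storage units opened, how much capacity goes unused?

Put 30 ft³ in storage unit 1; 70 ft³ remain.
Put 70 ft³ in storage unit 1; 0 ft³ remain.
Put 25 ft³ in storage unit 2; 75 ft³ remain.
Put 16 ft³ in storage unit 2; 59 ft³ remain.
Put 20 ft³ in storage unit 2; 39 ft³ remain.
Put 30 ft³ in storage unit 2; 9 ft³ remain.
Put 62 ft³ in storage unit 3; 38 ft³ remain.
Put 63 ft³ in storage unit 4; 37 ft³ remain.
4 storage units × 100 ft³ = 400 ft³; used 316 ft³; unused 84 ft³.

84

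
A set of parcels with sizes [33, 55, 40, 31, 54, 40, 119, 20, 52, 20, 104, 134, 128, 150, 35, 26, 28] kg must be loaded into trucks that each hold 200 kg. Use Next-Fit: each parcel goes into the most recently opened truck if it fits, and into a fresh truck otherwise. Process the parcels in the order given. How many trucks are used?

Put 33 kg in truck 1; 167 kg remain.
Put 55 kg in truck 1; 112 kg remain.
Put 40 kg in truck 1; 72 kg remain.
Put 31 kg in truck 1; 41 kg remain.
Put 54 kg in truck 2; 146 kg remain.
Put 40 kg in truck 2; 106 kg remain.
Put 119 kg in truck 3; 81 kg remain.
Put 20 kg in truck 3; 61 kg remain.
Put 52 kg in truck 3; 9 kg remain.
Put 20 kg in truck 4; 180 kg remain.
Put 104 kg in truck 4; 76 kg remain.
Put 134 kg in truck 5; 66 kg remain.
Put 128 kg in truck 6; 72 kg remain.
Put 150 kg in truck 7; 50 kg remain.
Put 35 kg in truck 7; 15 kg remain.
Put 26 kg in truck 8; 174 kg remain.
Put 28 kg in truck 8; 146 kg remain.
Final trucks: [33,55,40,31] [54,40] [119,20,52] [20,104] [134] [128] [150,35] [26,28].

8 trucks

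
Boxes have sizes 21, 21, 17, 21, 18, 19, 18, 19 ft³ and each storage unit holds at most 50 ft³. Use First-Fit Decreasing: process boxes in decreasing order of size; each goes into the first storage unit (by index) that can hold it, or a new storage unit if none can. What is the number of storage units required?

Sorted descending: 21, 21, 21, 19, 19, 18, 18, 17.
storage unit 1: place 21 ft³, 29 ft³ left
storage unit 1: place 21 ft³, 8 ft³ left
storage unit 2: place 21 ft³, 29 ft³ left
storage unit 2: place 19 ft³, 10 ft³ left
storage unit 3: place 19 ft³, 31 ft³ left
storage unit 3: place 18 ft³, 13 ft³ left
storage unit 4: place 18 ft³, 32 ft³ left
storage unit 4: place 17 ft³, 15 ft³ left

4 storage units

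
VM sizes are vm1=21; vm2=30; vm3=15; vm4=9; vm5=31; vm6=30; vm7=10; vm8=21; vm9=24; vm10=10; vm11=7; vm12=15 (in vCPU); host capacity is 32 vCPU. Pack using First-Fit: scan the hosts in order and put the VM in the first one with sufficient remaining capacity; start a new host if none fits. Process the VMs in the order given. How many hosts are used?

vm1 (21 vCPU) → host 1 (remaining 11 vCPU)
vm2 (30 vCPU) → host 2 (remaining 2 vCPU)
vm3 (15 vCPU) → host 3 (remaining 17 vCPU)
vm4 (9 vCPU) → host 1 (remaining 2 vCPU)
vm5 (31 vCPU) → host 4 (remaining 1 vCPU)
vm6 (30 vCPU) → host 5 (remaining 2 vCPU)
vm7 (10 vCPU) → host 3 (remaining 7 vCPU)
vm8 (21 vCPU) → host 6 (remaining 11 vCPU)
vm9 (24 vCPU) → host 7 (remaining 8 vCPU)
vm10 (10 vCPU) → host 6 (remaining 1 vCPU)
vm11 (7 vCPU) → host 3 (remaining 0 vCPU)
vm12 (15 vCPU) → host 8 (remaining 17 vCPU)
Final hosts: [21,9] [30] [15,10,7] [31] [30] [21,10] [24] [15].

8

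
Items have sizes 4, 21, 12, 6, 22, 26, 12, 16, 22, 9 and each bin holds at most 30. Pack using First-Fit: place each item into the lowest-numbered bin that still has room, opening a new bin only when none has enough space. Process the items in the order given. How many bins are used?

bin 1: place 4, 26 left
bin 1: place 21, 5 left
bin 2: place 12, 18 left
bin 2: place 6, 12 left
bin 3: place 22, 8 left
bin 4: place 26, 4 left
bin 2: place 12, 0 left
bin 5: place 16, 14 left
bin 6: place 22, 8 left
bin 5: place 9, 5 left
Final bins: [4,21] [12,6,12] [22] [26] [16,9] [22].

6 bins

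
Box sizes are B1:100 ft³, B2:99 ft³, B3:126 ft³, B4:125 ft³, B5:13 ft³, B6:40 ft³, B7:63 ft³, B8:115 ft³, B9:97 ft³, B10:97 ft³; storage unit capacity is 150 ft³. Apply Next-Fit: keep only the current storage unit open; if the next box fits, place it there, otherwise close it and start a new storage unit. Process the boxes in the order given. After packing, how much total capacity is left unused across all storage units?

325

storage unit 1: place B1 (100 ft³), 50 ft³ left
storage unit 2: place B2 (99 ft³), 51 ft³ left
storage unit 3: place B3 (126 ft³), 24 ft³ left
storage unit 4: place B4 (125 ft³), 25 ft³ left
storage unit 4: place B5 (13 ft³), 12 ft³ left
storage unit 5: place B6 (40 ft³), 110 ft³ left
storage unit 5: place B7 (63 ft³), 47 ft³ left
storage unit 6: place B8 (115 ft³), 35 ft³ left
storage unit 7: place B9 (97 ft³), 53 ft³ left
storage unit 8: place B10 (97 ft³), 53 ft³ left
8 storage units × 150 ft³ = 1200 ft³; used 875 ft³; unused 325 ft³.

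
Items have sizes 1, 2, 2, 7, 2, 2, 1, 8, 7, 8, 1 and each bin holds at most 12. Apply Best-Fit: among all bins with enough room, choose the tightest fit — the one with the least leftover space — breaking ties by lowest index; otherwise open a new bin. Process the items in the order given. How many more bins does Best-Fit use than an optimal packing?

0

Best-Fit: [1,2,2,7] [2,2,1,7] [8,1] [8] → 4 bins.
Total size 41; any packing needs at least ⌈41/12⌉ = 4 bins.
So 4 is already optimal.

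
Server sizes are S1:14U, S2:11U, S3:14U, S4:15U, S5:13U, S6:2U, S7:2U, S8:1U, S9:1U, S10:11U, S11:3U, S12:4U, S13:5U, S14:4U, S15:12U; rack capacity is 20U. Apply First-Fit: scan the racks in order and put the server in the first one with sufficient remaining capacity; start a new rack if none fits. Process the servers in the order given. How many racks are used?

S1 (14U) → rack 1 (remaining 6U)
S2 (11U) → rack 2 (remaining 9U)
S3 (14U) → rack 3 (remaining 6U)
S4 (15U) → rack 4 (remaining 5U)
S5 (13U) → rack 5 (remaining 7U)
S6 (2U) → rack 1 (remaining 4U)
S7 (2U) → rack 1 (remaining 2U)
S8 (1U) → rack 1 (remaining 1U)
S9 (1U) → rack 1 (remaining 0U)
S10 (11U) → rack 6 (remaining 9U)
S11 (3U) → rack 2 (remaining 6U)
S12 (4U) → rack 2 (remaining 2U)
S13 (5U) → rack 3 (remaining 1U)
S14 (4U) → rack 4 (remaining 1U)
S15 (12U) → rack 7 (remaining 8U)

7 racks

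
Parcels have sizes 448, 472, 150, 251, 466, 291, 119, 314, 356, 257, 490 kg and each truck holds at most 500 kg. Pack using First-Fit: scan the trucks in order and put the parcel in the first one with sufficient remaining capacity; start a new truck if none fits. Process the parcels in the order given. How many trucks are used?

9

448 kg → truck 1 (remaining 52 kg)
472 kg → truck 2 (remaining 28 kg)
150 kg → truck 3 (remaining 350 kg)
251 kg → truck 3 (remaining 99 kg)
466 kg → truck 4 (remaining 34 kg)
291 kg → truck 5 (remaining 209 kg)
119 kg → truck 5 (remaining 90 kg)
314 kg → truck 6 (remaining 186 kg)
356 kg → truck 7 (remaining 144 kg)
257 kg → truck 8 (remaining 243 kg)
490 kg → truck 9 (remaining 10 kg)
Final trucks: [448] [472] [150,251] [466] [291,119] [314] [356] [257] [490].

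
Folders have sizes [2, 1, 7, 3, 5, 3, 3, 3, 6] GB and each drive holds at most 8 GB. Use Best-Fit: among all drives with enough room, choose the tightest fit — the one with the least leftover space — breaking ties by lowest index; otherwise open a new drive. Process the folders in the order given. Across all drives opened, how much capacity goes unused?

7

2 GB → drive 1 (remaining 6 GB)
1 GB → drive 1 (remaining 5 GB)
7 GB → drive 2 (remaining 1 GB)
3 GB → drive 1 (remaining 2 GB)
5 GB → drive 3 (remaining 3 GB)
3 GB → drive 3 (remaining 0 GB)
3 GB → drive 4 (remaining 5 GB)
3 GB → drive 4 (remaining 2 GB)
6 GB → drive 5 (remaining 2 GB)
5 drives × 8 GB = 40 GB; used 33 GB; unused 7 GB.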